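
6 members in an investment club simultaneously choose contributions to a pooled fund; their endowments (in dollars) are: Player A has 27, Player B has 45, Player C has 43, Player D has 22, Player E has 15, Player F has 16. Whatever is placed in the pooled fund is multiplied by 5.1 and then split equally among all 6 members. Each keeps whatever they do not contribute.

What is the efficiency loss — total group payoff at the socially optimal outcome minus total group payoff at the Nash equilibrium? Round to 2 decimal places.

688.80 dollars

The private return per contributed unit is 5.1/6 = 0.8500 < 1 for every player regardless of endowment, so the Nash equilibrium is zero contribution and the group total is Σ E_j = 27 + 45 + 43 + 22 + 15 + 16 = 168.
Each contributed unit returns 5.100 to the group, so the social optimum is full contribution by everyone: group total = 5.100 × 168 = 856.80.
Efficiency loss = (5.100 − 1) × 168 = 688.80.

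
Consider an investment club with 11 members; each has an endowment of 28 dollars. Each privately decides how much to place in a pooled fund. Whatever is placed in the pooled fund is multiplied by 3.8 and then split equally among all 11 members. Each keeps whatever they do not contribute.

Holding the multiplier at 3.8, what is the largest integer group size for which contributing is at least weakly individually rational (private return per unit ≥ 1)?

3

Private return per unit is 3.8/(group size), which is ≥ 1 whenever the group size is ≤ 3.8.
The largest such integer is 3.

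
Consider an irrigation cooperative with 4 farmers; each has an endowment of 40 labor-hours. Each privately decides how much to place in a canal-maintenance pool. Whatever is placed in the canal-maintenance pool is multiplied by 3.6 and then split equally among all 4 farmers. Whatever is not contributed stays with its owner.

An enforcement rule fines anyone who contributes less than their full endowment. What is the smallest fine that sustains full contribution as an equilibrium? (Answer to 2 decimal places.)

4.00 labor-hours

Given the others contribute fully, the best deviation is to contribute 0 (any partial contribution still incurs the fine and gives up units whose private return 0.9000 is below 1).
Deviating from 40 to 0 saves 40 labor-hours but forfeits the deviator's share of the drop in the canal-maintenance pool: 3.6/4 × 40 = 36.00.
So the deviation gain is 40 − 36.00 = 4.00, and the fine must be at least 4.00 labor-hours to wipe it out.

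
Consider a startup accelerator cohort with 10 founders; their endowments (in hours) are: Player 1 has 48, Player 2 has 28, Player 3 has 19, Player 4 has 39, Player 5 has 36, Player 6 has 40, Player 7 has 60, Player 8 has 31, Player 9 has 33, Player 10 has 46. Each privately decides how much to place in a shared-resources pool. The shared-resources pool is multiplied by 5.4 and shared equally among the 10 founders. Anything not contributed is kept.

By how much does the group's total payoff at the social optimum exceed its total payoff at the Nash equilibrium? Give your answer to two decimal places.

The private return per contributed unit is 5.4/10 = 0.5400 < 1 for every player regardless of endowment, so the Nash equilibrium is zero contribution and the group total is Σ E_j = 48 + 28 + 19 + 39 + 36 + 40 + 60 + 31 + 33 + 46 = 380.
Each contributed unit returns 5.400 to the group, so the social optimum is full contribution by everyone: group total = 5.400 × 380 = 2052.00.
Efficiency loss = (5.400 − 1) × 380 = 1672.00.

1672.00 hours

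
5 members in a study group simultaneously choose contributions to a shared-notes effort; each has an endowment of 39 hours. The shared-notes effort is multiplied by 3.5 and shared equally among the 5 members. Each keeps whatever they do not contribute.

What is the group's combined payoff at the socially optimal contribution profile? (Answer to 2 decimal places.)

682.50 hours

Each contributed unit returns 3.500 to the group as a whole (0.7000 to each of 5 players), which exceeds 1, so the social optimum is full contribution: group total = 3.500 × 195 = 682.50.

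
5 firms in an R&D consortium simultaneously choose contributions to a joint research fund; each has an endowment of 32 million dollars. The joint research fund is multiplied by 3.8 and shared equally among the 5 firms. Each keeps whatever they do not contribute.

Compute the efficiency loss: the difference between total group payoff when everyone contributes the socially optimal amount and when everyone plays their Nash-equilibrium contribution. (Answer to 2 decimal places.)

Each contributed unit returns 3.8/5 = 0.7600 to its contributor — below 1 — so contributing 0 is dominant for every player. At the Nash equilibrium everyone keeps their 32, and the group total is 5 × 32 = 160.
Each contributed unit returns 3.800 to the group as a whole (0.7600 to each of 5 players), which exceeds 1, so the social optimum is full contribution: group total = 3.800 × 160 = 608.00.
Efficiency loss = 608.00 − 160 = 448.00.

448.00 million dollars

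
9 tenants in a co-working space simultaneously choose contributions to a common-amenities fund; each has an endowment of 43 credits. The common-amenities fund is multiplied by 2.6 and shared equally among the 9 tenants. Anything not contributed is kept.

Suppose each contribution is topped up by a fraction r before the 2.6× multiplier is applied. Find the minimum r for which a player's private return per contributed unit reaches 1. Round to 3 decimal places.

With matching at rate r, one contributed unit becomes (1 + r) in the common-amenities fund and returns 2.6 × (1 + r) / 9 to the contributor.
Setting this equal to 1: 1 + r = 9/2.6 = 3.4615.
So the minimum matching rate is r = 3.4615 − 1 = 2.462.

2.462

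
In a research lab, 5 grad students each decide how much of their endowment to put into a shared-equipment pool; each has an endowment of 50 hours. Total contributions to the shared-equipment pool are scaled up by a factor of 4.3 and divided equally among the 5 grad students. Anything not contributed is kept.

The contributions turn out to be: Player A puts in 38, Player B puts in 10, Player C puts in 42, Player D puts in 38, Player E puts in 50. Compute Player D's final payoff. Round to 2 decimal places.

Total contributed: 38 + 10 + 42 + 38 + 50 = 178.
Each receives 4.3 × 178 / 5 = 153.08 from the shared-equipment pool.
Player D keeps 50 − 38 = 12, so Player D's payoff is 12 + 153.08 = 165.08.

165.08 hours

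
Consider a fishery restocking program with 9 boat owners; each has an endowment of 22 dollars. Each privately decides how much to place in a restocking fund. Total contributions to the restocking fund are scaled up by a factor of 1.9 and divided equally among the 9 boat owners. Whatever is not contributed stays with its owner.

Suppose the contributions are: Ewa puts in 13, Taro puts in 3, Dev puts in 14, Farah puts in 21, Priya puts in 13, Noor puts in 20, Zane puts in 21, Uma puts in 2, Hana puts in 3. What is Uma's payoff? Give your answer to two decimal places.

43.22 dollars

Total contributed: 13 + 3 + 14 + 21 + 13 + 20 + 21 + 2 + 3 = 110.
Each receives 1.9 × 110 / 9 = 23.22 from the restocking fund.
Uma keeps 22 − 2 = 20, so Uma's payoff is 20 + 23.22 = 43.22.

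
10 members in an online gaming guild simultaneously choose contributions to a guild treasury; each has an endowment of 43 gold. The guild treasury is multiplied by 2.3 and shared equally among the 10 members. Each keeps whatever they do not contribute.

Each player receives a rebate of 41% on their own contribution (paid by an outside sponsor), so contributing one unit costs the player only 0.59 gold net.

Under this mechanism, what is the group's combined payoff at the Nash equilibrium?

Even with the mechanism, each unit contributed returns only (2.3/10) / 0.59 = 0.3898 per unit of net cost, so contributing nothing is still dominant.
Everyone keeps their endowment and the group total is 10 × 43 = 430.

430.00 gold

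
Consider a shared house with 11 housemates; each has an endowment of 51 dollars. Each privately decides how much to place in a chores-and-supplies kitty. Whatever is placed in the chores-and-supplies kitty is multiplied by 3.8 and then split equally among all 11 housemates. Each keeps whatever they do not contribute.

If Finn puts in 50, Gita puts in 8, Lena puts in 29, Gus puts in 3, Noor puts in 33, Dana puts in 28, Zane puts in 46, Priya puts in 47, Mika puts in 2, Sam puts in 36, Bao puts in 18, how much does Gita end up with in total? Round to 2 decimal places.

Total contributed: 50 + 8 + 29 + 3 + 33 + 28 + 46 + 47 + 2 + 36 + 18 = 300.
Each receives 3.8 × 300 / 11 = 103.64 from the chores-and-supplies kitty.
Gita keeps 51 − 8 = 43, so Gita's payoff is 43 + 103.64 = 146.64.

146.64 dollars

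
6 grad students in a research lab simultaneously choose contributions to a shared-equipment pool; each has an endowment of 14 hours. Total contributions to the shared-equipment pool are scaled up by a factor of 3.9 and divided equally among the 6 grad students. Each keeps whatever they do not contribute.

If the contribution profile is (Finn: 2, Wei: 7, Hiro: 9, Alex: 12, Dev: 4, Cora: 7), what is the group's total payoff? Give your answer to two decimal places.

Total contributed: 2 + 7 + 9 + 12 + 4 + 7 = 41; total kept: 6 × 14 − 41 = 43.
The shared-equipment pool pays out 3.9 × 41 = 159.90 in aggregate.
Group total = 43 + 159.90 = 202.90.

202.90 hours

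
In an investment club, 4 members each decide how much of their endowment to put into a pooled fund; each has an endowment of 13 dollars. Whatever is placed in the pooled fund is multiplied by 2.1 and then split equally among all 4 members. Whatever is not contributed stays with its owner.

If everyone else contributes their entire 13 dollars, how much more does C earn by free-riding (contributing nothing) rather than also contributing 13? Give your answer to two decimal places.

Switching from a contribution of 13 to 0 lets C keep an extra 13 dollars, but lowers the pooled fund by 13, which costs C their own share of that drop: 2.1/4 × 13 = 6.82.
Net gain = 13 − 6.82 = 6.18. The private return per contributed unit (0.5250) is below 1, so free-riding is indeed the best response regardless of what the others do.

6.18 dollars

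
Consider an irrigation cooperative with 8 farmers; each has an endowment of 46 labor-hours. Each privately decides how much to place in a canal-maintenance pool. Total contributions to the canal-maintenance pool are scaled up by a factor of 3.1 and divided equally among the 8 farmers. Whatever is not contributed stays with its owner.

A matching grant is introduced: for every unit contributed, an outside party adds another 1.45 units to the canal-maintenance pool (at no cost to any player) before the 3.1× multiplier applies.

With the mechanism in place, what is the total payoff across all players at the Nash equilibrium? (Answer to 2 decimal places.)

368.00 labor-hours

With the mechanism, a contributed unit returns 3.1 × 2.45 / 8 = 0.9494 per unit of net cost — still below 1 — so contributing 0 remains dominant for every player.
Everyone keeps their endowment and the group total is 8 × 46 = 368.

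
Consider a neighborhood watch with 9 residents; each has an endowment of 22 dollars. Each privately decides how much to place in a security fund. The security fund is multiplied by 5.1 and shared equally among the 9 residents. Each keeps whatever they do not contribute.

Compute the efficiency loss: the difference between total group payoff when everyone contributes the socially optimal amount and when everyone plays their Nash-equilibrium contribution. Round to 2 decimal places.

811.80 dollars

Each contributed unit returns 5.1/9 = 0.5667 to its contributor — below 1 — so contributing 0 is dominant for every player. At the Nash equilibrium everyone keeps their 22, and the group total is 9 × 22 = 198.
Each contributed unit returns 5.100 to the group as a whole (0.5667 to each of 9 players), which exceeds 1, so the social optimum is full contribution: group total = 5.100 × 198 = 1009.80.
Efficiency loss = 1009.80 − 198 = 811.80.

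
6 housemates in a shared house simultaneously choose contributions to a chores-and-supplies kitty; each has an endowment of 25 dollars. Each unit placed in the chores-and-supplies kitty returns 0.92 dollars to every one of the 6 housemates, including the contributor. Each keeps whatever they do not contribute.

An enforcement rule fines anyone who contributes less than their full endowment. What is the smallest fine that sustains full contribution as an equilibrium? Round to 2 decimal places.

Given the others contribute fully, the best deviation is to contribute 0 (any partial contribution still incurs the fine and gives up units whose private return 0.92 is below 1).
Deviating from 25 to 0 saves 25 dollars but forfeits the deviator's share of the drop in the chores-and-supplies kitty: 0.92 × 25 = 23.00.
So the deviation gain is 25 − 23.00 = 2.00, and the fine must be at least 2.00 dollars to wipe it out.

2.00 dollars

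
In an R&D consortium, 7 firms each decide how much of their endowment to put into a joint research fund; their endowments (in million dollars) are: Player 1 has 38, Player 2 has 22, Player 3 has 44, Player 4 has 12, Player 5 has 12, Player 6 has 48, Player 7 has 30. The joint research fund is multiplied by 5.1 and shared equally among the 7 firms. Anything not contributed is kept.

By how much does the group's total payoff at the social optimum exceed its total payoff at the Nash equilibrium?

The private return per contributed unit is 5.1/7 = 0.7286 < 1 for every player regardless of endowment, so the Nash equilibrium is zero contribution and the group total is Σ E_j = 38 + 22 + 44 + 12 + 12 + 48 + 30 = 206.
Each contributed unit returns 5.100 to the group, so the social optimum is full contribution by everyone: group total = 5.100 × 206 = 1050.60.
Efficiency loss = (5.100 − 1) × 206 = 844.60.

844.60 million dollars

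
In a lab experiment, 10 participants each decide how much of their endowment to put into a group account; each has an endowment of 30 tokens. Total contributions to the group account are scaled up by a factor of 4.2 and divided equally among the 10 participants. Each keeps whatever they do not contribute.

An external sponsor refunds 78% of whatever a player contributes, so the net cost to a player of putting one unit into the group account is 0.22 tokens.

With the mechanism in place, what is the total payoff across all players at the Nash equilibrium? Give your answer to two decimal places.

1494.00 tokens

The effective private return per unit is now (4.2/10) / 0.22 = 1.9091 > 1, so every player's dominant strategy flips to full contribution.
So the Nash equilibrium is full contribution by all 10; the group earns 10 × (30 × 0.78 + 4.2 × 30) = 1494.00.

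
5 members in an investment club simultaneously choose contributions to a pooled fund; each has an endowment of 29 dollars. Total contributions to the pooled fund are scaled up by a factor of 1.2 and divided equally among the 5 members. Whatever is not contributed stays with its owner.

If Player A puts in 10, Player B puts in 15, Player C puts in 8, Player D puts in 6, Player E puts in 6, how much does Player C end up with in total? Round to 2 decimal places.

31.80 dollars

Total contributed: 10 + 15 + 8 + 6 + 6 = 45.
Each receives 1.2 × 45 / 5 = 10.80 from the pooled fund.
Player C keeps 29 − 8 = 21, so Player C's payoff is 21 + 10.80 = 31.80.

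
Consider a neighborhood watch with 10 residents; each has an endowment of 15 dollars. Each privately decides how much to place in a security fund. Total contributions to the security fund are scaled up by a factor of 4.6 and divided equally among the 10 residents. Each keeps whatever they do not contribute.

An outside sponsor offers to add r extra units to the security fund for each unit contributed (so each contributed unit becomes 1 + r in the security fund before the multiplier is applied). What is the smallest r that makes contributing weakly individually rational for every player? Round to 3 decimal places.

1.174

With matching at rate r, one contributed unit becomes (1 + r) in the security fund and returns 4.6 × (1 + r) / 10 to the contributor.
Setting this equal to 1: 1 + r = 10/4.6 = 2.1739.
So the minimum matching rate is r = 2.1739 − 1 = 1.174.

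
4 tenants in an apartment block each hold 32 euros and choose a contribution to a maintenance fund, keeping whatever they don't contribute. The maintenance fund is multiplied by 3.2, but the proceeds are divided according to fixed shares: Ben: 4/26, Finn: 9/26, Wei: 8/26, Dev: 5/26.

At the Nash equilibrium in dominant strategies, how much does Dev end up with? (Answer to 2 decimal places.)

51.69 euros

A player with share s gets back 3.2·s per unit contributed, so full contribution is dominant for anyone with s > 1/3.2 = 0.3125 and zero contribution is dominant for anyone below.
Only Finn (9/26) clears that bar, contributing 32; the remaining 3 contribute 0. Total contributed: 32.
Dev keeps 32 and receives 3.2 × 32 × 5/26 = 19.69 from the maintenance fund, for a payoff of 51.69.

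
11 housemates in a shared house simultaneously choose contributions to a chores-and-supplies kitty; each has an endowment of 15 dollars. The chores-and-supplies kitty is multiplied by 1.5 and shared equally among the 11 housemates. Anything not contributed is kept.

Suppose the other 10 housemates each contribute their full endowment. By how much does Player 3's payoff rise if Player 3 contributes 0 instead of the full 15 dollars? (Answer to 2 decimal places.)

12.95 dollars

Switching from a contribution of 15 to 0 lets Player 3 keep an extra 15 dollars, but lowers the chores-and-supplies kitty by 15, which costs Player 3 their own share of that drop: 1.5/11 × 15 = 2.05.
Net gain = 15 − 2.05 = 12.95. The private return per contributed unit (0.1364) is below 1, so free-riding is indeed the best response regardless of what the others do.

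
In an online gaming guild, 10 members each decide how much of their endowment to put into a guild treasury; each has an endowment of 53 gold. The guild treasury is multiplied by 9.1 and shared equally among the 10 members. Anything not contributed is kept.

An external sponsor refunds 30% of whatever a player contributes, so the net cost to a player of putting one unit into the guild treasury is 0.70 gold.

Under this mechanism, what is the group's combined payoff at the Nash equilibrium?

The effective private return per unit is now (9.1/10) / 0.70 = 1.3000 > 1, so every player's dominant strategy flips to full contribution.
So the Nash equilibrium is full contribution by all 10; the group earns 10 × (53 × 0.30 + 9.1 × 53) = 4982.00.

4982.00 gold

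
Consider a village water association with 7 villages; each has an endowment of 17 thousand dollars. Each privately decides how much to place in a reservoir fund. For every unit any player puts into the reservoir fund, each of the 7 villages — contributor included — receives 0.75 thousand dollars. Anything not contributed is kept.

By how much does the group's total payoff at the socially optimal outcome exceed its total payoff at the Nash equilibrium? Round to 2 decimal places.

505.75 thousand dollars

The private return per contributed unit is 0.75 < 1, so contributing 0 is dominant for every player. At the Nash equilibrium everyone keeps their 17, and the group total is 7 × 17 = 119.
Each contributed unit returns 5.250 to the group as a whole (0.75 to each of 7 players), which exceeds 1, so the social optimum is full contribution: group total = 5.250 × 119 = 624.75.
Efficiency loss = 624.75 − 119 = 505.75.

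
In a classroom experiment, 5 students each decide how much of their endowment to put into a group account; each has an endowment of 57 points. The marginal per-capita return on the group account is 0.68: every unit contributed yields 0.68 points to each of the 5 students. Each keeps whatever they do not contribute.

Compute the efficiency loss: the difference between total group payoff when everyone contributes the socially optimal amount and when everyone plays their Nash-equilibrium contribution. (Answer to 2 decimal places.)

The private return per contributed unit is 0.68 < 1, so contributing 0 is dominant for every player. At the Nash equilibrium everyone keeps their 57, and the group total is 5 × 57 = 285.
Each contributed unit returns 3.400 to the group as a whole (0.68 to each of 5 players), which exceeds 1, so the social optimum is full contribution: group total = 3.400 × 285 = 969.00.
Efficiency loss = 969.00 − 285 = 684.00.

684.00 points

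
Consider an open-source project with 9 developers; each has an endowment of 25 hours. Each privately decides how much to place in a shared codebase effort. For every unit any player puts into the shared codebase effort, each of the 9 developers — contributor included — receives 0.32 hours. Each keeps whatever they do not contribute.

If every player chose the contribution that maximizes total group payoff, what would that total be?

Each contributed unit returns 2.880 to the group as a whole (0.32 to each of 9 players), which exceeds 1, so the social optimum is full contribution: group total = 2.880 × 225 = 648.00.

648.00 hours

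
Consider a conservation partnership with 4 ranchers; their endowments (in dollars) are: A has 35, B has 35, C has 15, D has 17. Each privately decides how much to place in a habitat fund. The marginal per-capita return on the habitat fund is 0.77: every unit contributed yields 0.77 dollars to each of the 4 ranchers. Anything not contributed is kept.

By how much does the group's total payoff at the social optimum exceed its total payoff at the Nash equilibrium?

The private return per contributed unit is 0.77 < 1 for everyone, so the Nash equilibrium is zero contribution and the group total is Σ E_j = 35 + 35 + 15 + 17 = 102.
Each contributed unit returns 3.080 to the group, so the social optimum is full contribution by everyone: group total = 3.080 × 102 = 314.16.
Efficiency loss = (3.080 − 1) × 102 = 212.16.

212.16 dollars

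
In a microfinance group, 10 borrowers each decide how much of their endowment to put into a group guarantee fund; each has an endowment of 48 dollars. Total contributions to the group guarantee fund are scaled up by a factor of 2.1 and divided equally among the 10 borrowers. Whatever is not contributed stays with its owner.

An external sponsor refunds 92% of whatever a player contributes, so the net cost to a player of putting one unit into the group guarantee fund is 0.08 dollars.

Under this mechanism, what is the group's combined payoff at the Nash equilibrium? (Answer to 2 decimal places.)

1449.60 dollars

With the mechanism, a contributed unit returns (2.1/10) / 0.08 = 2.6250 per unit of net cost to the contributor — now above 1 — so contributing fully is weakly dominant for every player.
At the Nash equilibrium everyone contributes 48. Group total payoff = 10 × (48 × 0.92 + 2.1 × 48) = 1449.60.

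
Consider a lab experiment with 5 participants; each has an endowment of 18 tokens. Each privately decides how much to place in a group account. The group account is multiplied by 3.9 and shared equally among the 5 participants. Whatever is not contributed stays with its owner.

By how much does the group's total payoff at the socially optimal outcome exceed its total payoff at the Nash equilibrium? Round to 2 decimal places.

261.00 tokens

Each contributed unit returns 3.9/5 = 0.7800 to its contributor — below 1 — so contributing 0 is dominant for every player. At the Nash equilibrium everyone keeps their 18, and the group total is 5 × 18 = 90.
Each contributed unit returns 3.900 to the group as a whole (0.7800 to each of 5 players), which exceeds 1, so the social optimum is full contribution: group total = 3.900 × 90 = 351.00.
Efficiency loss = 351.00 − 90 = 261.00.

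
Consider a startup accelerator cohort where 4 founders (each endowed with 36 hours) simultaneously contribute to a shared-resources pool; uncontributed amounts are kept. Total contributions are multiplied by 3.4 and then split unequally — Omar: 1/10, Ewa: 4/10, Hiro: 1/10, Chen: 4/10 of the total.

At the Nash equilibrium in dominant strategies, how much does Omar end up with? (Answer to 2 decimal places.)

60.48 hours

A player with share s gets back 3.4·s per unit contributed, so full contribution is dominant for anyone with s > 1/3.4 = 0.2941 and zero contribution is dominant for anyone below.
Ewa and Chen clear that bar, contributing 36 each; the remaining 2 contribute 0. Total contributed: 72.
Omar keeps 36 and receives 3.4 × 72 × 1/10 = 24.48 from the shared-resources pool, for a payoff of 60.48.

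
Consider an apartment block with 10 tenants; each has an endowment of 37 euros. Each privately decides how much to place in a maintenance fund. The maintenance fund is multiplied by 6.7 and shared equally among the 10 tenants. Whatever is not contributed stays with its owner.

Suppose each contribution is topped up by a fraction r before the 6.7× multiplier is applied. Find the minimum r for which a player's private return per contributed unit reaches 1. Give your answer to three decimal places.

0.493

With matching at rate r, one contributed unit becomes (1 + r) in the maintenance fund and returns 6.7 × (1 + r) / 10 to the contributor.
Setting this equal to 1: 1 + r = 10/6.7 = 1.4925.
So the minimum matching rate is r = 1.4925 − 1 = 0.493.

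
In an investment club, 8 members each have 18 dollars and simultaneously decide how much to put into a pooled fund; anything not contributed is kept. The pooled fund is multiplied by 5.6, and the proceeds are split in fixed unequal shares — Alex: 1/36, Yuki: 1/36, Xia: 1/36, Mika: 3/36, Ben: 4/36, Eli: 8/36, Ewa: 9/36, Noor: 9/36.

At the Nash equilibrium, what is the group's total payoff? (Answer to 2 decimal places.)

392.40 dollars

For player j, contributing a unit is worthwhile iff 5.6 × (j's share) ≥ 1, i.e. iff j's share is at least 0.1786.
Eli, Ewa and Noor are above the threshold, contributing 18 each; the remaining 5 contribute 0. Total contributed: 54.
The pooled fund pays out 5.6 × 54 = 302.40 in total (split across the unequal shares, but the aggregate is all that matters for the group sum).
The 5 free-riders keep 18 each, adding 90. Group total = 90 + 302.40 = 392.40.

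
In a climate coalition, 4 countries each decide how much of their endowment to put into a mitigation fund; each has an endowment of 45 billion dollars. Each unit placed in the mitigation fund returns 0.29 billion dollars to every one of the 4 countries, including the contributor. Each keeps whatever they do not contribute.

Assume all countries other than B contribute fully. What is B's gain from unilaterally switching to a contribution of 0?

Switching from a contribution of 45 to 0 lets B keep an extra 45 billion dollars, but lowers the mitigation fund by 45, which costs B their own share of that drop: 0.29 × 45 = 13.05.
Net gain = 45 − 13.05 = 31.95. The private return per contributed unit (0.29) is below 1, so free-riding is indeed the best response regardless of what the others do.

31.95 billion dollars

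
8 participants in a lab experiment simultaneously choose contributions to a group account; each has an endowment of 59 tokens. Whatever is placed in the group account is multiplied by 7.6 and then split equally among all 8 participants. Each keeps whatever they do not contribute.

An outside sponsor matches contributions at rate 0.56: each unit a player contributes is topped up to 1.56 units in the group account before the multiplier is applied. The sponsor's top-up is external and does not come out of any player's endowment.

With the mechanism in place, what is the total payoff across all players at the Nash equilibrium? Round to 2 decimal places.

The effective private return per unit is now 7.6 × 1.56 / 8 = 1.4820 > 1, so every player's dominant strategy flips to full contribution.
At the Nash equilibrium everyone contributes 59. Group total payoff = 7.6 × 1.56 × 472 = 5596.03.

5596.03 tokens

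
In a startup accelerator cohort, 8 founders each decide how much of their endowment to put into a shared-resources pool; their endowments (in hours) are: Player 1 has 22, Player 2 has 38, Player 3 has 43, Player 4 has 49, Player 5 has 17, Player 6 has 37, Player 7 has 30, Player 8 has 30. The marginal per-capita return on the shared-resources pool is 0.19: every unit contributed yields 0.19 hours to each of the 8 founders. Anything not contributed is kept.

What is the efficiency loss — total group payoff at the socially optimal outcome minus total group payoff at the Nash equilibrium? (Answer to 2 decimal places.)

The private return per contributed unit is 0.19 < 1 for everyone, so the Nash equilibrium is zero contribution and the group total is Σ E_j = 22 + 38 + 43 + 49 + 17 + 37 + 30 + 30 = 266.
Each contributed unit returns 1.520 to the group, so the social optimum is full contribution by everyone: group total = 1.520 × 266 = 404.32.
Efficiency loss = (1.520 − 1) × 266 = 138.32.

138.32 hours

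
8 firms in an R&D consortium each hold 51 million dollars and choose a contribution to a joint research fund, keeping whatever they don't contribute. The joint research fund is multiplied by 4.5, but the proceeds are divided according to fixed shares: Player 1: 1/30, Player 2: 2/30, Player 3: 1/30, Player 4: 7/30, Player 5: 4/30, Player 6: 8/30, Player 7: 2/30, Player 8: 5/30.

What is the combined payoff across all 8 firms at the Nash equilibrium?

765.00 million dollars

For player j, contributing a unit is worthwhile iff 4.5 × (j's share) ≥ 1, i.e. iff j's share is at least 0.2222.
Player 4 and Player 6 clear that bar, contributing 51 each; the remaining 6 contribute 0. Total contributed: 102.
The joint research fund pays out 4.5 × 102 = 459.00 in total (split across the unequal shares, but the aggregate is all that matters for the group sum).
The 6 free-riders keep 51 each, adding 306. Group total = 306 + 459.00 = 765.00.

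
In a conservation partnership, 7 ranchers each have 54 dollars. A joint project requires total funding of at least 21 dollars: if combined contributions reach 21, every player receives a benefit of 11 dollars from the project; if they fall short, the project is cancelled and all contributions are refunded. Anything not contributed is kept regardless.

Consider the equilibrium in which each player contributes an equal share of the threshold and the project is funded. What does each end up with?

62 dollars

Equal share of the threshold: 21/7 = 3.
At this profile no one gains by cutting their contribution: any cut drops the total below 21, the project is cancelled, contributions are refunded, and the deviator ends with 54, which is less than 54 − 3 + 11 = 62. Contributing more than 3 just wastes the excess. So contributing exactly 3 is a best response.
Each player's payoff: 54 − 3 + 11 = 62.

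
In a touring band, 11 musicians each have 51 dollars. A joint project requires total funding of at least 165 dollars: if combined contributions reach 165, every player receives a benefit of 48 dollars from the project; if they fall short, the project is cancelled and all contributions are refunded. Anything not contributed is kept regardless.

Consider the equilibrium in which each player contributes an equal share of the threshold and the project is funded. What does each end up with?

Equal share of the threshold: 165/11 = 15.
At this profile no one gains by cutting their contribution: any cut drops the total below 165, the project is cancelled, contributions are refunded, and the deviator ends with 51, which is less than 51 − 15 + 48 = 84. Contributing more than 15 just wastes the excess. So contributing exactly 15 is a best response.
Each player's payoff: 51 − 15 + 48 = 84.

84 dollars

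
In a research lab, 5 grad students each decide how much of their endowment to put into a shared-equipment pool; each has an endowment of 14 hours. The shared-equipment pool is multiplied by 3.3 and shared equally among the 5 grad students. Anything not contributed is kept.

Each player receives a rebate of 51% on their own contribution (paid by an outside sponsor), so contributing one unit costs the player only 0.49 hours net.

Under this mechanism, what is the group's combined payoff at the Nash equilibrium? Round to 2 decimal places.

266.70 hours

The effective private return per unit is now (3.3/5) / 0.49 = 1.3469 > 1, so every player's dominant strategy flips to full contribution.
So the Nash equilibrium is full contribution by all 5; the group earns 5 × (14 × 0.51 + 3.3 × 14) = 266.70.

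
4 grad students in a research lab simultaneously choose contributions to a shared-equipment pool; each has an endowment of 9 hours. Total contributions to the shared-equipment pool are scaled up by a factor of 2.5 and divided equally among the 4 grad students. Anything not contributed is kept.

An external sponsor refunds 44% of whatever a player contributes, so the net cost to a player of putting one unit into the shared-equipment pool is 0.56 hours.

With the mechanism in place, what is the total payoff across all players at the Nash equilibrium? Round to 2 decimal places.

With the mechanism, a contributed unit returns (2.5/4) / 0.56 = 1.1161 per unit of net cost to the contributor — now above 1 — so contributing fully is weakly dominant for every player.
At the Nash equilibrium everyone contributes 9. Group total payoff = 4 × (9 × 0.44 + 2.5 × 9) = 105.84.

105.84 hours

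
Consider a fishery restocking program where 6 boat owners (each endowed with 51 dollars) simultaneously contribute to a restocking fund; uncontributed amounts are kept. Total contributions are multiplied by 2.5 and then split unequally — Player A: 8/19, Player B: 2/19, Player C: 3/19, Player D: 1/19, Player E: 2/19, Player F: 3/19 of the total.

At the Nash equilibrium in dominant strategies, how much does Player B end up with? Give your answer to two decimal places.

For player j, contributing a unit is worthwhile iff 2.5 × (j's share) ≥ 1, i.e. iff j's share is at least 0.4000.
The only share above 0.4000 is Player A's 8/19, contributing 51; the remaining 5 contribute 0. Total contributed: 51.
Player B keeps 51 and receives 2.5 × 51 × 2/19 = 13.42 from the restocking fund, for a payoff of 64.42.

64.42 dollars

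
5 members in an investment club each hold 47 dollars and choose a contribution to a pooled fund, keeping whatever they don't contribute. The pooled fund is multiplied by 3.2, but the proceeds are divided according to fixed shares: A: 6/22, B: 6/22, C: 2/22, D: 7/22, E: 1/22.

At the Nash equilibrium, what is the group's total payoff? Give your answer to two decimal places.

338.40 dollars

For player j, contributing a unit is worthwhile iff 3.2 × (j's share) ≥ 1, i.e. iff j's share is at least 0.3125.
D alone (share 7/22) is above the threshold, contributing 47; the remaining 4 contribute 0. Total contributed: 47.
The pooled fund pays out 3.2 × 47 = 150.40 in total (split across the unequal shares, but the aggregate is all that matters for the group sum).
The 4 free-riders keep 47 each, adding 188. Group total = 188 + 150.40 = 338.40.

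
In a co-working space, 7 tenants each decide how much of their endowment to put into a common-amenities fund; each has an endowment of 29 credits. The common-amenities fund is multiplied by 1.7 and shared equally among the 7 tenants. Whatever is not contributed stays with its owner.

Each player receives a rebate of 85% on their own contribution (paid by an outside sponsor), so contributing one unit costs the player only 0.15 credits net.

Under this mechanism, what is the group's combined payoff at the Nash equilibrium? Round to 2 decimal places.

517.65 credits

With the mechanism, a contributed unit returns (1.7/7) / 0.15 = 1.6190 per unit of net cost to the contributor — now above 1 — so contributing fully is weakly dominant for every player.
So the Nash equilibrium is full contribution by all 7; the group earns 7 × (29 × 0.85 + 1.7 × 29) = 517.65.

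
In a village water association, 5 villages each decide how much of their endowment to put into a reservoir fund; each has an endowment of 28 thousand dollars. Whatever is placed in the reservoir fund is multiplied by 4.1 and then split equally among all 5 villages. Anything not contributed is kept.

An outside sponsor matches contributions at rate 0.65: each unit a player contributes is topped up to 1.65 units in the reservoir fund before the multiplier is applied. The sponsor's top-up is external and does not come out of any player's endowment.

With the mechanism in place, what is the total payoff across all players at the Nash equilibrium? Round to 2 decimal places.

The effective private return per unit is now 4.1 × 1.65 / 5 = 1.3530 > 1, so every player's dominant strategy flips to full contribution.
At the Nash equilibrium everyone contributes 28. Group total payoff = 4.1 × 1.65 × 140 = 947.10.

947.10 thousand dollars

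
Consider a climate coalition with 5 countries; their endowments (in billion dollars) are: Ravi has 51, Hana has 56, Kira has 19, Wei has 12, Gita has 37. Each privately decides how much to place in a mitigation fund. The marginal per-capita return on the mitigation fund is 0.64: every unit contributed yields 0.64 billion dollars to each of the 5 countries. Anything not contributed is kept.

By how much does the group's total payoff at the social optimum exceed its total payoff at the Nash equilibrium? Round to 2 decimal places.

The private return per contributed unit is 0.64 < 1 for everyone, so the Nash equilibrium is zero contribution and the group total is Σ E_j = 51 + 56 + 19 + 12 + 37 = 175.
Each contributed unit returns 3.200 to the group, so the social optimum is full contribution by everyone: group total = 3.200 × 175 = 560.00.
Efficiency loss = (3.200 − 1) × 175 = 385.00.

385.00 billion dollars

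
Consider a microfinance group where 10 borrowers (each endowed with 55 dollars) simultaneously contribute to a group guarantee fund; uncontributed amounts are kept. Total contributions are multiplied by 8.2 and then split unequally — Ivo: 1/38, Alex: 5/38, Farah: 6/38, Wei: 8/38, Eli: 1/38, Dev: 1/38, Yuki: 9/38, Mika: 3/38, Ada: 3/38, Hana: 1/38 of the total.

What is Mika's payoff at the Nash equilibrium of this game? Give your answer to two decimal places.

197.42 dollars

A player with share s gets back 8.2·s per unit contributed, so full contribution is dominant for anyone with s > 1/8.2 = 0.1220 and zero contribution is dominant for anyone below.
Alex, Farah, Wei and Yuki are above the threshold, contributing 55 each; the remaining 6 contribute 0. Total contributed: 220.
Mika keeps 55 and receives 8.2 × 220 × 3/38 = 142.42 from the group guarantee fund, for a payoff of 197.42.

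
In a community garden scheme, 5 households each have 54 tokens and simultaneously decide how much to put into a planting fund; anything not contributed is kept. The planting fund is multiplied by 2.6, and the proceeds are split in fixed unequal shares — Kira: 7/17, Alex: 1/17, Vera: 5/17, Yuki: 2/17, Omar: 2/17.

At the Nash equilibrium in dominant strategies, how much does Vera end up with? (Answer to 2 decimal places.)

95.29 tokens

For player j, contributing a unit is worthwhile iff 2.6 × (j's share) ≥ 1, i.e. iff j's share is at least 0.3846.
Kira alone (share 7/17) is above the threshold, contributing 54; the remaining 4 contribute 0. Total contributed: 54.
Vera keeps 54 and receives 2.6 × 54 × 5/17 = 41.29 from the planting fund, for a payoff of 95.29.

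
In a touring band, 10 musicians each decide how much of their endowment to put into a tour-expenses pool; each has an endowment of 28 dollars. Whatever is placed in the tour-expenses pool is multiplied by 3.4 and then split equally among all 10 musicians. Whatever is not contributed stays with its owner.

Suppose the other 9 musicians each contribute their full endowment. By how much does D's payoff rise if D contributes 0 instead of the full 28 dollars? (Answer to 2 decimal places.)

Switching from a contribution of 28 to 0 lets D keep an extra 28 dollars, but lowers the tour-expenses pool by 28, which costs D their own share of that drop: 3.4/10 × 28 = 9.52.
Net gain = 28 − 9.52 = 18.48. The private return per contributed unit (0.3400) is below 1, so free-riding is indeed the best response regardless of what the others do.

18.48 dollars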